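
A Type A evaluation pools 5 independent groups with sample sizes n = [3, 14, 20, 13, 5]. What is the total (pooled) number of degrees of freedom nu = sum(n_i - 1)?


nu = sum_i (n_i - 1)
nu = ((3 - 1) + (14 - 1) + (20 - 1) + (13 - 1) + (5 - 1))
nu = 2 + 13 + 19 + 12 + 4
nu = 50

50


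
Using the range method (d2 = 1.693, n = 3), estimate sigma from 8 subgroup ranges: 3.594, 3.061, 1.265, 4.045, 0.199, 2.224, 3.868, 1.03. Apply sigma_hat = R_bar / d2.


R_bar = (3.594 + 3.061 + 1.265 + 4.045 + 0.199 + 2.224 + 3.868 + 1.03) / 8
R_bar = 19.286 / 8 = 2.41075
sigma_hat = R_bar / d2 = 2.41075 / 1.693 = 1.4240

1.4240


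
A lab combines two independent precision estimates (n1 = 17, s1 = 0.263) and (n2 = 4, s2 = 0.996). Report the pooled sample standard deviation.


s_p = sqrt(((n1-1)*s1^2 + (n2-1)*s2^2) / (n1+n2-2))
numerator = (17-1)*0.263^2 + (4-1)*0.996^2 = 1.106704 + 2.976048 = 4.082752
denominator = 17 + 4 - 2 = 19
s_p^2 = 4.082752 / 19 = 0.21488168
s_p = sqrt(0.21488168) = 0.4636

0.4636


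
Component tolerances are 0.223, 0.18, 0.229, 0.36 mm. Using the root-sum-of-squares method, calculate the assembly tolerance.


RSS = sqrt(0.223^2 + 0.18^2 + 0.229^2 + 0.36^2)
= sqrt(0.26417)
= 0.5140

0.5140


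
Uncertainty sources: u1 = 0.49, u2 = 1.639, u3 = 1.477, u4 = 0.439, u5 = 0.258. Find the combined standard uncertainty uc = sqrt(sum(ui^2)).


uc = sqrt(0.49^2 + 1.639^2 + 1.477^2 + 0.439^2 + 0.258^2)
uc = sqrt(5.367235)
uc = 2.3167

2.3167


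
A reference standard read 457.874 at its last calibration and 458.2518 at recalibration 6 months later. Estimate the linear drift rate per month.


rate = (v2 - v1) / months
= (458.2518 - 457.874) / 6
= 0.3778 / 6
= 0.0630

0.0630


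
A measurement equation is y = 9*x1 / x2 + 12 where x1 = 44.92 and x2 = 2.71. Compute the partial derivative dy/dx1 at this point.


y = 9*x1 / x2 + 12
dy/dx1 = 9/x2
Evaluate at x2 = 2.71: c1 = 9 / 2.71
c1 = 3.3210

3.3210


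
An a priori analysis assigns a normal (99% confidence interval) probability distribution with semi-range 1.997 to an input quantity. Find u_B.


u_B = half_width / 2.576
u_B = 1.997 / 2.576
u_B = 0.7752

0.7752


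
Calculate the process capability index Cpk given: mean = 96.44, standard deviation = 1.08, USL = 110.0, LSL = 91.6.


Cpu = (USL - mean) / (3*sigma) = (110.0 - 96.44) / (3*1.08) = 4.1852
Cpl = (mean - LSL) / (3*sigma) = (96.44 - 91.6) / (3*1.08) = 1.4938
Cpk = min(Cpu, Cpl) = 1.4938

1.4938


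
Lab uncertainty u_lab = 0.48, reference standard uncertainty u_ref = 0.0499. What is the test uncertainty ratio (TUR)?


TUR = u_lab / u_ref
= 0.48 / 0.0499
= 9.6192

9.6192


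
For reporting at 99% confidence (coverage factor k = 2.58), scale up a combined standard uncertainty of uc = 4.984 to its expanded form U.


U = k * uc
U = 2.58 * 4.984
U = 12.8587

12.8587


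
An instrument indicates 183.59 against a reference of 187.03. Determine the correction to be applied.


Correction = standard - reading
= 187.03 - 183.59
= 3.4400

3.4400


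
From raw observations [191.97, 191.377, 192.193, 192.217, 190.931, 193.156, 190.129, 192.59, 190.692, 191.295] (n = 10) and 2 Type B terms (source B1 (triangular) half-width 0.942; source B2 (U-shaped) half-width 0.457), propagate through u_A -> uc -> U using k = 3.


mean = (191.97 + 191.377 + 192.193 + 192.217 + 190.931 + 193.156 + 190.129 + 192.59 + 190.692 + 191.295) / 10 = 191.655
s = sqrt(sum((x - mean)^2)/(n-1)) = 0.9320732
u_A = s / sqrt(n) = 0.9320732 / sqrt(10) = 0.29474743
u_B1 = 0.942 / sqrt(6) = 0.38456989
u_B2 = 0.457 / sqrt(2) = 0.3231478
uc = sqrt(0.29474743^2 + 0.38456989^2 + 0.3231478^2) = 0.58240411
U = k * uc = 3 * 0.58240411
U = 1.7472

1.7472


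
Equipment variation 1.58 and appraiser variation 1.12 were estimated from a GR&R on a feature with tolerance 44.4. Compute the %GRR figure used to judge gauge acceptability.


GRR = sqrt(EV^2 + AV^2) = sqrt(1.58^2 + 1.12^2) = 1.9366982
%GRR = GRR / tol * 100 = 1.9366982 / 44.4 * 100
%GRR = 4.3619

4.3619


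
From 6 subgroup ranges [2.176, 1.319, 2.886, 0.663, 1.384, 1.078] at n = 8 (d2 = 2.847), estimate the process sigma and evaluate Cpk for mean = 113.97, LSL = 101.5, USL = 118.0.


R_bar = (2.176 + 1.319 + 2.886 + 0.663 + 1.384 + 1.078) / 6 = 1.5843333
sigma = R_bar / d2 = 1.5843333 / 2.847 = 0.5564922
Cp = (USL - LSL)/(6*sigma) = (118.0 - 101.5)/(6*0.5564922) = 4.9417
Cpu = (118.0 - 113.97)/(3*0.5564922) = 2.4139
Cpl = (113.97 - 101.5)/(3*0.5564922) = 7.4694
Cpk = min(Cpu, Cpl) = 2.4139

2.4139


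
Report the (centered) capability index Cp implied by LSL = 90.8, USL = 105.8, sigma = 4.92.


Cp = (USL - LSL) / (6 * sigma)
= (105.8 - 90.8) / (6 * 4.92)
= 15.0000 / 29.5200
= 0.5081

0.5081


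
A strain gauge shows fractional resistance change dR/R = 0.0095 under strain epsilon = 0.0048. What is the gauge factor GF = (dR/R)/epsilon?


GF = (dR/R) / epsilon
= 0.0095 / 0.0048
= 1.9792

1.9792


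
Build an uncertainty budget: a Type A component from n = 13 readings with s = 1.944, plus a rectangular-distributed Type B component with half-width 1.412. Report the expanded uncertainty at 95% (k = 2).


u_A = s / sqrt(n) = 1.944 / sqrt(13) = 0.53916859
u_B = half_width / sqrt(3) = 1.412 / sqrt(3) = 0.81521858
uc = sqrt(u_A^2 + u_B^2) = sqrt(0.53916859^2 + 0.81521858^2) = 0.97738636
U = k * uc = 2 * 0.97738636
U = 1.9548

1.9548


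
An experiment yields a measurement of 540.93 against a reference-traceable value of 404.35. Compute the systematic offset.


Systematic error = measured - true
= 540.93 - 404.35
= 136.5800

136.5800


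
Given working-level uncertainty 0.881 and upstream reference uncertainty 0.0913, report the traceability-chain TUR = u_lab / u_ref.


TUR = u_lab / u_ref
= 0.881 / 0.0913
= 9.6495

9.6495


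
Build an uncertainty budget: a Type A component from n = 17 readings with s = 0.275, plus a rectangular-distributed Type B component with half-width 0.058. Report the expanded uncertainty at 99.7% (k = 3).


u_A = s / sqrt(n) = 0.275 / sqrt(17) = 0.066697297
u_B = half_width / sqrt(3) = 0.058 / sqrt(3) = 0.033486316
uc = sqrt(u_A^2 + u_B^2) = sqrt(0.066697297^2 + 0.033486316^2) = 0.074631513
U = k * uc = 3 * 0.074631513
U = 0.2239

0.2239


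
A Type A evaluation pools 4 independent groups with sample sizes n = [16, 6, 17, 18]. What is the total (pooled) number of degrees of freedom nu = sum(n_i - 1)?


nu = sum_i (n_i - 1)
nu = ((16 - 1) + (6 - 1) + (17 - 1) + (18 - 1))
nu = 15 + 5 + 16 + 17
nu = 53

53


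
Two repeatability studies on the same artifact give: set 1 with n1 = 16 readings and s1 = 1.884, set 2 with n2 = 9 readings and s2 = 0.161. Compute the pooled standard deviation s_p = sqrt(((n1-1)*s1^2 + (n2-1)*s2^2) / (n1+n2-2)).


s_p = sqrt(((n1-1)*s1^2 + (n2-1)*s2^2) / (n1+n2-2))
numerator = (16-1)*1.884^2 + (9-1)*0.161^2 = 53.24184 + 0.207368 = 53.449208
denominator = 16 + 9 - 2 = 23
s_p^2 = 53.449208 / 23 = 2.3238786
s_p = sqrt(2.3238786) = 1.5244

1.5244


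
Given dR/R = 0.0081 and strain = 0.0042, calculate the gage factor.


GF = (dR/R) / epsilon
= 0.0081 / 0.0042
= 1.9286

1.9286


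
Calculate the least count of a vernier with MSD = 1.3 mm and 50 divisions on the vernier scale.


LC = MSD / n_div
= 1.3 / 50
= 0.0260

0.0260


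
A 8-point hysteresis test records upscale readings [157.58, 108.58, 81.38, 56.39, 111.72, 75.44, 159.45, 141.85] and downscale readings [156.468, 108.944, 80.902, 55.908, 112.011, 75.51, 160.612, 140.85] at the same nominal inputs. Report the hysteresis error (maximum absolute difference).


|157.58 - 156.468| = 1.1120
|108.58 - 108.944| = 0.3640
|81.38 - 80.902| = 0.4780
|56.39 - 55.908| = 0.4820
|111.72 - 112.011| = 0.2910
|75.44 - 75.51| = 0.0700
|159.45 - 160.612| = 1.1620
|141.85 - 140.85| = 1.0000
hysteresis = max(diffs) = 1.1620

1.1620


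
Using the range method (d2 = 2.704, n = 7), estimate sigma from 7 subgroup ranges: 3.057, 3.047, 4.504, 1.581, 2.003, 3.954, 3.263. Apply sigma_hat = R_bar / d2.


R_bar = (3.057 + 3.047 + 4.504 + 1.581 + 2.003 + 3.954 + 3.263) / 7
R_bar = 21.409 / 7 = 3.0584286
sigma_hat = R_bar / d2 = 3.0584286 / 2.704 = 1.1311

1.1311


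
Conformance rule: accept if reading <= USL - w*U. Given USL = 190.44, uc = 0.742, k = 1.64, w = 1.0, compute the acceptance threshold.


U = k * uc = 1.64 * 0.742 = 1.21688
guard band g = w * U = 1.0 * 1.21688 = 1.21688
AL = USL - g = 190.44 - 1.21688
AL = 189.2231

189.2231


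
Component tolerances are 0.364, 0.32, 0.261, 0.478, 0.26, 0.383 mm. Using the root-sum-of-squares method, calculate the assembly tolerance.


RSS = sqrt(0.364^2 + 0.32^2 + 0.261^2 + 0.478^2 + 0.26^2 + 0.383^2)
= sqrt(0.74579)
= 0.8636

0.8636


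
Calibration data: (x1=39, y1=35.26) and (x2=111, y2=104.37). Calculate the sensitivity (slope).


slope = (y2 - y1) / (x2 - x1)
= (104.37 - 35.26) / (111 - 39)
= 69.1100 / 72
= 0.9599

0.9599


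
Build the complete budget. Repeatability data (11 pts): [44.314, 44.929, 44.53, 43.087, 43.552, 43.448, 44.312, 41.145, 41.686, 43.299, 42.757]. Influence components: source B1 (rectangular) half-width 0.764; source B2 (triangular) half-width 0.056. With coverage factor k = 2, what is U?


mean = (44.314 + 44.929 + 44.53 + 43.087 + 43.552 + 43.448 + 44.312 + 41.145 + 41.686 + 43.299 + 42.757) / 11 = 43.369
s = sqrt(sum((x - mean)^2)/(n-1)) = 1.1764845
u_A = s / sqrt(n) = 1.1764845 / sqrt(11) = 0.35472342
u_B1 = 0.764 / sqrt(3) = 0.44109561
u_B2 = 0.056 / sqrt(6) = 0.022861904
uc = sqrt(0.35472342^2 + 0.44109561^2 + 0.022861904^2) = 0.56649511
U = k * uc = 2 * 0.56649511
U = 1.1330

1.1330


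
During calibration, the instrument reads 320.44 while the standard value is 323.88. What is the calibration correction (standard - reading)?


Correction = standard - reading
= 323.88 - 320.44
= 3.4400

3.4400


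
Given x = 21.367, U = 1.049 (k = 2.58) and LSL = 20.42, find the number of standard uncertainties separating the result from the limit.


u = U / k = 1.049 / 2.58 = 0.40658915
margin = |LSL - x| = |20.42 - 21.367| = 0.947
z = margin / u = 0.947 / 0.40658915
z = 2.3291

2.3291


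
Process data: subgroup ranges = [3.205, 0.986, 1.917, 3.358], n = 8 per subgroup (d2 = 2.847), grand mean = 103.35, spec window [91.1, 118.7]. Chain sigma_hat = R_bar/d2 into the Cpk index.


R_bar = (3.205 + 0.986 + 1.917 + 3.358) / 4 = 2.3665
sigma = R_bar / d2 = 2.3665 / 2.847 = 0.83122585
Cp = (USL - LSL)/(6*sigma) = (118.7 - 91.1)/(6*0.83122585) = 5.5340
Cpu = (118.7 - 103.35)/(3*0.83122585) = 6.1556
Cpl = (103.35 - 91.1)/(3*0.83122585) = 4.9124
Cpk = min(Cpu, Cpl) = 4.9124

4.9124


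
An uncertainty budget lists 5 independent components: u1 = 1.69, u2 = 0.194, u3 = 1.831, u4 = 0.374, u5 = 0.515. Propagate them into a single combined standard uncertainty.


uc = sqrt(1.69^2 + 0.194^2 + 1.831^2 + 0.374^2 + 0.515^2)
uc = sqrt(6.651398)
uc = 2.5790

2.5790


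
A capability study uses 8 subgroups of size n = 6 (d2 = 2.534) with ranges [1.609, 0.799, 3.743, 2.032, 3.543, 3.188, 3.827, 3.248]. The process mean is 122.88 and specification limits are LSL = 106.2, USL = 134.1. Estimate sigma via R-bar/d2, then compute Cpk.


R_bar = (1.609 + 0.799 + 3.743 + 2.032 + 3.543 + 3.188 + 3.827 + 3.248) / 8 = 2.748625
sigma = R_bar / d2 = 2.748625 / 2.534 = 1.0846981
Cp = (USL - LSL)/(6*sigma) = (134.1 - 106.2)/(6*1.0846981) = 4.2869
Cpu = (134.1 - 122.88)/(3*1.0846981) = 3.4480
Cpl = (122.88 - 106.2)/(3*1.0846981) = 5.1259
Cpk = min(Cpu, Cpl) = 3.4480

3.4480


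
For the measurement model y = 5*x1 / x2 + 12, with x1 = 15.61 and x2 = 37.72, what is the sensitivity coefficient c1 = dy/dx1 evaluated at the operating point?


y = 5*x1 / x2 + 12
dy/dx1 = 5/x2
Evaluate at x2 = 37.72: c1 = 5 / 37.72
c1 = 0.1326

0.1326


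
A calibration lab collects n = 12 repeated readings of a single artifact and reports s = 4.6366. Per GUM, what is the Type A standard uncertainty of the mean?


u_A = s / sqrt(n)
u_A = 4.6366 / sqrt(12)
u_A = 4.6366 / 3.4641016
u_A = 1.3385

1.3385


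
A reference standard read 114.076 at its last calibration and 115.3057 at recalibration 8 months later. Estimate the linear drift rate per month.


rate = (v2 - v1) / months
= (115.3057 - 114.076) / 8
= 1.2297 / 8
= 0.1537

0.1537


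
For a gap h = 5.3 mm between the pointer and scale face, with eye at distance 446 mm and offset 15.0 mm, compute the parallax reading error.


error = h * offset / d
= 5.3 * 15.0 / 446
= 0.1783

0.1783


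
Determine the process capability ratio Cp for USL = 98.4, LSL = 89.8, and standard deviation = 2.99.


Cp = (USL - LSL) / (6 * sigma)
= (98.4 - 89.8) / (6 * 2.99)
= 8.6000 / 17.9400
= 0.4794

0.4794


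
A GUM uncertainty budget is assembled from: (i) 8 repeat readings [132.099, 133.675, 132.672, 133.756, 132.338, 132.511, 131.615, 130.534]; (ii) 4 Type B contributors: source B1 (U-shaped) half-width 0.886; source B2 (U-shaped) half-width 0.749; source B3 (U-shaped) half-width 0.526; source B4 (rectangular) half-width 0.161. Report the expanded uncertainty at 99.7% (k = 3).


mean = (132.099 + 133.675 + 132.672 + 133.756 + 132.338 + 132.511 + 131.615 + 130.534) / 8 = 132.4
s = sqrt(sum((x - mean)^2)/(n-1)) = 1.0517531
u_A = s / sqrt(n) = 1.0517531 / sqrt(8) = 0.37185087
u_B1 = 0.886 / sqrt(2) = 0.62649661
u_B2 = 0.749 / sqrt(2) = 0.52962298
u_B3 = 0.526 / sqrt(2) = 0.37193817
u_B4 = 0.161 / sqrt(3) = 0.092953393
uc = sqrt(0.37185087^2 + 0.62649661^2 + 0.52962298^2 + 0.37193817^2 + 0.092953393^2) = 0.9789024
U = k * uc = 3 * 0.9789024
U = 2.9367

2.9367


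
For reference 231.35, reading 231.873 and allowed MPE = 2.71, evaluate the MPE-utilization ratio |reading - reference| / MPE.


e = indication - reference = 231.873 - 231.35 = 0.5230
|e| = 0.5230
ratio = |e| / MPE = 0.5230 / 2.71
ratio = 0.1930

0.1930


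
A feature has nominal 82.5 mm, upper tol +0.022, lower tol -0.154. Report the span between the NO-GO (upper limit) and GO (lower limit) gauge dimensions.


GO = nominal - lower_tol (smallest hole = maximum material condition)
GO = 82.5 - 0.154 = 82.346
NO-GO = nominal + upper_tol (largest hole = least material condition)
NO-GO = 82.5 + 0.022 = 82.522
spread = NO-GO - GO = 82.522 - 82.346 = 0.1760

0.1760


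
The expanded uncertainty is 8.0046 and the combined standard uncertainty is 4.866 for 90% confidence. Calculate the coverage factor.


k = U / uc
k = 8.0046 / 4.866
k = 1.645

1.645


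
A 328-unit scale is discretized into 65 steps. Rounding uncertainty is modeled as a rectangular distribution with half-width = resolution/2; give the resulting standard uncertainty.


resolution = range / divisions
resolution = 328 / 65 = 5.0461538
u_res = resolution / (2*sqrt(3))
u_res = 5.0461538 / 3.4641016
u_res = 1.4567

1.4567


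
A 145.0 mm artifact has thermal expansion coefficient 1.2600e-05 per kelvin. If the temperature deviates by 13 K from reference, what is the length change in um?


dL = L * alpha * dT
= 145.0 * 1.2600e-05 * 13
= 0.0237510 mm
dL_um = 0.0237510 * 1000 = 23.7510 um

23.7510


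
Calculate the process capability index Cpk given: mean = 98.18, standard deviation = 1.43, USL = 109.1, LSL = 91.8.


Cpu = (USL - mean) / (3*sigma) = (109.1 - 98.18) / (3*1.43) = 2.5455
Cpl = (mean - LSL) / (3*sigma) = (98.18 - 91.8) / (3*1.43) = 1.4872
Cpk = min(Cpu, Cpl) = 1.4872

1.4872


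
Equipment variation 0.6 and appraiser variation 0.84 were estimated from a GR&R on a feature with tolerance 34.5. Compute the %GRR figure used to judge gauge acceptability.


GRR = sqrt(EV^2 + AV^2) = sqrt(0.6^2 + 0.84^2) = 1.032279
%GRR = GRR / tol * 100 = 1.032279 / 34.5 * 100
%GRR = 2.9921

2.9921


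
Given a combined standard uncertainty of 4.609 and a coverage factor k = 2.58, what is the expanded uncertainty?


U = k * uc
U = 2.58 * 4.609
U = 11.8912

11.8912


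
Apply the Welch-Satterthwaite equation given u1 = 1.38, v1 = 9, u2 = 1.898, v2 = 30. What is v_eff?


uc = sqrt(u1^2 + u2^2) = sqrt(1.38^2 + 1.898^2) = 2.346658
v_eff = uc^4 / (u1^4/v1 + u2^4/v2)
= 2.346658^4 / (1.38^4/9 + 1.898^4/30)
= 30.324888 / 0.83554819
v_eff = 36.2934

36.2934


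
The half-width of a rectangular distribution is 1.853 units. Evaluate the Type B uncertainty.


u_B = half_width / sqrt(3)
u_B = 1.853 / 1.7320508
u_B = 1.0698

1.0698


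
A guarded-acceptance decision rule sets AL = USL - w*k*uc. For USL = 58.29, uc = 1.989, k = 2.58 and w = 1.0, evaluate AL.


U = k * uc = 2.58 * 1.989 = 5.13162
guard band g = w * U = 1.0 * 5.13162 = 5.13162
AL = USL - g = 58.29 - 5.13162
AL = 53.1584

53.1584


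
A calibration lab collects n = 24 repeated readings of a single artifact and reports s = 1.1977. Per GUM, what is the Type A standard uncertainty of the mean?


u_A = s / sqrt(n)
u_A = 1.1977 / sqrt(24)
u_A = 1.1977 / 4.8989795
u_A = 0.2445

0.2445


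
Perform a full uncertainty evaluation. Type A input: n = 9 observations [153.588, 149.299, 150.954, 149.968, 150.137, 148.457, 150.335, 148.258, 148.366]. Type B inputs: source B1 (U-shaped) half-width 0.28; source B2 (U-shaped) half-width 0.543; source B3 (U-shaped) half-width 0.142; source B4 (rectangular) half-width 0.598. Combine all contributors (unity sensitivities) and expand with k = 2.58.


mean = (153.588 + 149.299 + 150.954 + 149.968 + 150.137 + 148.457 + 150.335 + 148.258 + 148.366) / 9 = 149.9291111
s = sqrt(sum((x - mean)^2)/(n-1)) = 1.6750903
u_A = s / sqrt(n) = 1.6750903 / sqrt(9) = 0.55836343
u_B1 = 0.28 / sqrt(2) = 0.1979899
u_B2 = 0.543 / sqrt(2) = 0.38395898
u_B3 = 0.142 / sqrt(2) = 0.10040916
u_B4 = 0.598 / sqrt(3) = 0.34525546
uc = sqrt(0.55836343^2 + 0.1979899^2 + 0.38395898^2 + 0.10040916^2 + 0.34525546^2) = 0.79226104
U = k * uc = 2.58 * 0.79226104
U = 2.0440

2.0440


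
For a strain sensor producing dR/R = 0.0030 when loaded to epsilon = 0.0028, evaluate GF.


GF = (dR/R) / epsilon
= 0.0030 / 0.0028
= 1.0714

1.0714


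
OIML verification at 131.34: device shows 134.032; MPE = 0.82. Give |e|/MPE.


e = indication - reference = 134.032 - 131.34 = 2.6920
|e| = 2.6920
ratio = |e| / MPE = 2.6920 / 0.82
ratio = 3.2829

3.2829


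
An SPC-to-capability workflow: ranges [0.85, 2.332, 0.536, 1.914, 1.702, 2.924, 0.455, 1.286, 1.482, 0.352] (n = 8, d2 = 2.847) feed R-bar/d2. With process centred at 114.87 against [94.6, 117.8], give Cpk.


R_bar = (0.85 + 2.332 + 0.536 + 1.914 + 1.702 + 2.924 + 0.455 + 1.286 + 1.482 + 0.352) / 10 = 1.3833
sigma = R_bar / d2 = 1.3833 / 2.847 = 0.48587987
Cp = (USL - LSL)/(6*sigma) = (117.8 - 94.6)/(6*0.48587987) = 7.9581
Cpu = (117.8 - 114.87)/(3*0.48587987) = 2.0101
Cpl = (114.87 - 94.6)/(3*0.48587987) = 13.9060
Cpk = min(Cpu, Cpl) = 2.0101

2.0101


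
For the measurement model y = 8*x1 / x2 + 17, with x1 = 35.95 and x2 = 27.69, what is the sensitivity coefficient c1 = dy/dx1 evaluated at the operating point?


y = 8*x1 / x2 + 17
dy/dx1 = 8/x2
Evaluate at x2 = 27.69: c1 = 8 / 27.69
c1 = 0.2889

0.2889


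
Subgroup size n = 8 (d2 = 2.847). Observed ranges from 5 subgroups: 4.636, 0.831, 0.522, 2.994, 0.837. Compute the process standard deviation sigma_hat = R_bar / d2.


R_bar = (4.636 + 0.831 + 0.522 + 2.994 + 0.837) / 5
R_bar = 9.82 / 5 = 1.964
sigma_hat = R_bar / d2 = 1.964 / 2.847 = 0.6898

0.6898


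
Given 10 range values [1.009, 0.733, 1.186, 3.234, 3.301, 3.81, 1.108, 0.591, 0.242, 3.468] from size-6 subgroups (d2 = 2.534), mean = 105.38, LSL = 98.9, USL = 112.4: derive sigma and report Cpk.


R_bar = (1.009 + 0.733 + 1.186 + 3.234 + 3.301 + 3.81 + 1.108 + 0.591 + 0.242 + 3.468) / 10 = 1.8682
sigma = R_bar / d2 = 1.8682 / 2.534 = 0.73725335
Cp = (USL - LSL)/(6*sigma) = (112.4 - 98.9)/(6*0.73725335) = 3.0519
Cpu = (112.4 - 105.38)/(3*0.73725335) = 3.1739
Cpl = (105.38 - 98.9)/(3*0.73725335) = 2.9298
Cpk = min(Cpu, Cpl) = 2.9298

2.9298


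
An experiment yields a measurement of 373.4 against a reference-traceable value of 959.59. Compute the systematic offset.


Systematic error = measured - true
= 373.4 - 959.59
= -586.1900

-586.1900


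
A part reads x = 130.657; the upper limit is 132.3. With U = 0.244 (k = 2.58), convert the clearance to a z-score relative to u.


u = U / k = 0.244 / 2.58 = 0.094573643
margin = |USL - x| = |132.3 - 130.657| = 1.643
z = margin / u = 1.643 / 0.094573643
z = 17.3727

17.3727


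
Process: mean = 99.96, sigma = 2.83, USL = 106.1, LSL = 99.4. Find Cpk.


Cpu = (USL - mean) / (3*sigma) = (106.1 - 99.96) / (3*2.83) = 0.7232
Cpl = (mean - LSL) / (3*sigma) = (99.96 - 99.4) / (3*2.83) = 0.0660
Cpk = min(Cpu, Cpl) = 0.0660

0.0660


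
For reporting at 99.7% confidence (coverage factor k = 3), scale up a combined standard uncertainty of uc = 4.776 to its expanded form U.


U = k * uc
U = 3 * 4.776
U = 14.3280

14.3280


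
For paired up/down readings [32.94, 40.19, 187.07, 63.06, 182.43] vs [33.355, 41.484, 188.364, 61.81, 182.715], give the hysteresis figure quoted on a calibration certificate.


|32.94 - 33.355| = 0.4150
|40.19 - 41.484| = 1.2940
|187.07 - 188.364| = 1.2940
|63.06 - 61.81| = 1.2500
|182.43 - 182.715| = 0.2850
hysteresis = max(diffs) = 1.2940

1.2940


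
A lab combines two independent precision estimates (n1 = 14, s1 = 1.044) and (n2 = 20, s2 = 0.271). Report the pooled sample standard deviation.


s_p = sqrt(((n1-1)*s1^2 + (n2-1)*s2^2) / (n1+n2-2))
numerator = (14-1)*1.044^2 + (20-1)*0.271^2 = 14.169168 + 1.395379 = 15.564547
denominator = 14 + 20 - 2 = 32
s_p^2 = 15.564547 / 32 = 0.48639209
s_p = sqrt(0.48639209) = 0.6974

0.6974


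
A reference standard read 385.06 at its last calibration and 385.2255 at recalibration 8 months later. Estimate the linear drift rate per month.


rate = (v2 - v1) / months
= (385.2255 - 385.06) / 8
= 0.1655 / 8
= 0.0207

0.0207


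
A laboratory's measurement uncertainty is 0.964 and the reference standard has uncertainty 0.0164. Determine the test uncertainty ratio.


TUR = u_lab / u_ref
= 0.964 / 0.0164
= 58.7805

58.7805


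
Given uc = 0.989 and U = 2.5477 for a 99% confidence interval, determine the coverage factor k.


k = U / uc
k = 2.5477 / 0.989
k = 2.576

2.576


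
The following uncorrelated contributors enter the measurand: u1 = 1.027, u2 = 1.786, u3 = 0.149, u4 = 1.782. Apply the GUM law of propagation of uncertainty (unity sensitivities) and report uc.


uc = sqrt(1.027^2 + 1.786^2 + 0.149^2 + 1.782^2)
uc = sqrt(7.44225)
uc = 2.7280

2.7280


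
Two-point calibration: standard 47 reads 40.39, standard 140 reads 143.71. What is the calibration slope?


slope = (y2 - y1) / (x2 - x1)
= (143.71 - 40.39) / (140 - 47)
= 103.3200 / 93
= 1.1110

1.1110


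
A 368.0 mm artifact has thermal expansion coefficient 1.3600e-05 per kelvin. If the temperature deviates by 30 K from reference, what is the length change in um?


dL = L * alpha * dT
= 368.0 * 1.3600e-05 * 30
= 0.1501440 mm
dL_um = 0.1501440 * 1000 = 150.1440 um

150.1440


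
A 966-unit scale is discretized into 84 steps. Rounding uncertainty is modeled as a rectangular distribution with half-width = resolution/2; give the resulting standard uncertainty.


resolution = range / divisions
resolution = 966 / 84 = 11.5
u_res = resolution / (2*sqrt(3))
u_res = 11.5 / 3.4641016
u_res = 3.3198

3.3198


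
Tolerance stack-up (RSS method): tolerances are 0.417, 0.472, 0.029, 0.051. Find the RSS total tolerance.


RSS = sqrt(0.417^2 + 0.472^2 + 0.029^2 + 0.051^2)
= sqrt(0.400115)
= 0.6325

0.6325


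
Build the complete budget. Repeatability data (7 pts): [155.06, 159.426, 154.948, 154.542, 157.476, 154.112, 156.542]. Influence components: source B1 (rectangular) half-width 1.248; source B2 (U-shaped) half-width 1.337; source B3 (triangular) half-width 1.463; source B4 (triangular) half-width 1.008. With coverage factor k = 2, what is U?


mean = (155.06 + 159.426 + 154.948 + 154.542 + 157.476 + 154.112 + 156.542) / 7 = 156.0151429
s = sqrt(sum((x - mean)^2)/(n-1)) = 1.9100097
u_A = s / sqrt(n) = 1.9100097 / sqrt(7) = 0.72191581
u_B1 = 1.248 / sqrt(3) = 0.72053314
u_B2 = 1.337 / sqrt(2) = 0.94540177
u_B3 = 1.463 / sqrt(6) = 0.59726725
u_B4 = 1.008 / sqrt(6) = 0.41151428
uc = sqrt(0.72191581^2 + 0.72053314^2 + 0.94540177^2 + 0.59726725^2 + 0.41151428^2) = 1.5684984
U = k * uc = 2 * 1.5684984
U = 3.1370

3.1370


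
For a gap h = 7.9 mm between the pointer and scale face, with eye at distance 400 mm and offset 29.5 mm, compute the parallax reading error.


error = h * offset / d
= 7.9 * 29.5 / 400
= 0.5826

0.5826


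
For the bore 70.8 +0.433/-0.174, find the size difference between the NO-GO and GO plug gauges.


GO = nominal - lower_tol (smallest hole = maximum material condition)
GO = 70.8 - 0.174 = 70.626
NO-GO = nominal + upper_tol (largest hole = least material condition)
NO-GO = 70.8 + 0.433 = 71.233
spread = NO-GO - GO = 71.233 - 70.626 = 0.6070

0.6070


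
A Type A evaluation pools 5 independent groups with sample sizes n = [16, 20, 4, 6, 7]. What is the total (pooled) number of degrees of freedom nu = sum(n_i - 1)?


nu = sum_i (n_i - 1)
nu = ((16 - 1) + (20 - 1) + (4 - 1) + (6 - 1) + (7 - 1))
nu = 15 + 19 + 3 + 5 + 6
nu = 48

48


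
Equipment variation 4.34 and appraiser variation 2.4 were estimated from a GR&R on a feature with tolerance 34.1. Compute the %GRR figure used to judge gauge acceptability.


GRR = sqrt(EV^2 + AV^2) = sqrt(4.34^2 + 2.4^2) = 4.9593951
%GRR = GRR / tol * 100 = 4.9593951 / 34.1 * 100
%GRR = 14.5437

14.5437


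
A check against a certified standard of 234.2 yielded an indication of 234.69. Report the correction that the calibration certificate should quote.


Correction = standard - reading
= 234.2 - 234.69
= -0.4900

-0.4900


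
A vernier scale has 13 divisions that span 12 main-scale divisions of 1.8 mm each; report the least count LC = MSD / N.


LC = MSD / n_div
= 1.8 / 13
= 0.1385

0.1385


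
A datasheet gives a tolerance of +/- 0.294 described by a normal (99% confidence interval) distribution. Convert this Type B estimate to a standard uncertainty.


u_B = half_width / 2.576
u_B = 0.294 / 2.576
u_B = 0.1141

0.1141


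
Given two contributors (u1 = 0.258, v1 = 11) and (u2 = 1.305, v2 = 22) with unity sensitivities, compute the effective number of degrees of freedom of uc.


uc = sqrt(u1^2 + u2^2) = sqrt(0.258^2 + 1.305^2) = 1.330259
v_eff = uc^4 / (u1^4/v1 + u2^4/v2)
= 1.330259^4 / (0.258^4/11 + 1.305^4/22)
= 3.1314453 / 0.13223435
v_eff = 23.6810

23.6810


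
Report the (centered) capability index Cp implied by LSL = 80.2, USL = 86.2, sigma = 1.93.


Cp = (USL - LSL) / (6 * sigma)
= (86.2 - 80.2) / (6 * 1.93)
= 6.0000 / 11.5800
= 0.5181

0.5181


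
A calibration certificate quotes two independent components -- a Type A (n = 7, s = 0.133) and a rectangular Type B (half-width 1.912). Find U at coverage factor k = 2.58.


u_A = s / sqrt(n) = 0.133 / sqrt(7) = 0.050269275
u_B = half_width / sqrt(3) = 1.912 / sqrt(3) = 1.1038937
uc = sqrt(u_A^2 + u_B^2) = sqrt(0.050269275^2 + 1.1038937^2) = 1.1050377
U = k * uc = 2.58 * 1.1050377
U = 2.8510

2.8510


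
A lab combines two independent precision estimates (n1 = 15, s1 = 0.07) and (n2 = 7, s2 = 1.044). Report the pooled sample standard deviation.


s_p = sqrt(((n1-1)*s1^2 + (n2-1)*s2^2) / (n1+n2-2))
numerator = (15-1)*0.07^2 + (7-1)*1.044^2 = 0.0686 + 6.539616 = 6.608216
denominator = 15 + 7 - 2 = 20
s_p^2 = 6.608216 / 20 = 0.3304108
s_p = sqrt(0.3304108) = 0.5748

0.5748


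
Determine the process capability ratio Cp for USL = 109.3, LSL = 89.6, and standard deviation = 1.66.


Cp = (USL - LSL) / (6 * sigma)
= (109.3 - 89.6) / (6 * 1.66)
= 19.7000 / 9.9600
= 1.9779

1.9779


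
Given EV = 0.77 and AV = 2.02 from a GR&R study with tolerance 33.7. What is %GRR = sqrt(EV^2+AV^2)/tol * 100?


GRR = sqrt(EV^2 + AV^2) = sqrt(0.77^2 + 2.02^2) = 2.1617817
%GRR = GRR / tol * 100 = 2.1617817 / 33.7 * 100
%GRR = 6.4148

6.4148


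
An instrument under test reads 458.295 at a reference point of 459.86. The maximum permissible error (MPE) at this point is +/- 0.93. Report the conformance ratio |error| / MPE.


e = indication - reference = 458.295 - 459.86 = -1.5650
|e| = 1.5650
ratio = |e| / MPE = 1.5650 / 0.93
ratio = 1.6828

1.6828


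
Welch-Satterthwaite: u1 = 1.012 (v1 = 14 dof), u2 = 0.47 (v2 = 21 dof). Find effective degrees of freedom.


uc = sqrt(u1^2 + u2^2) = sqrt(1.012^2 + 0.47^2) = 1.1158154
v_eff = uc^4 / (u1^4/v1 + u2^4/v2)
= 1.1158154^4 / (1.012^4/14 + 0.47^4/21)
= 1.5501346 / 0.07724301
v_eff = 20.0683

20.0683


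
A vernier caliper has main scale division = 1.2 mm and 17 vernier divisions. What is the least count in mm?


LC = MSD / n_div
= 1.2 / 17
= 0.0706

0.0706


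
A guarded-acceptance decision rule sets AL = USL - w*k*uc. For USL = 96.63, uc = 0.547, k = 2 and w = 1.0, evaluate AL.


U = k * uc = 2 * 0.547 = 1.094
guard band g = w * U = 1.0 * 1.094 = 1.094
AL = USL - g = 96.63 - 1.094
AL = 95.5360

95.5360


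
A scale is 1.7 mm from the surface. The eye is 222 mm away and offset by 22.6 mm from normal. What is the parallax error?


error = h * offset / d
= 1.7 * 22.6 / 222
= 0.1731

0.1731


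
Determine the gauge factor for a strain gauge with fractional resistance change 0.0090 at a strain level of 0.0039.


GF = (dR/R) / epsilon
= 0.0090 / 0.0039
= 2.3077

2.3077


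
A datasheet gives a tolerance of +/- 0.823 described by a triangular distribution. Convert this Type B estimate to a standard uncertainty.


u_B = half_width / sqrt(6)
u_B = 0.823 / 2.4494897
u_B = 0.3360

0.3360


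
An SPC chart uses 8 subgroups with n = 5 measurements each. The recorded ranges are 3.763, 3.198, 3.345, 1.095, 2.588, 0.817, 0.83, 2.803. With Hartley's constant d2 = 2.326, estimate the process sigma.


R_bar = (3.763 + 3.198 + 3.345 + 1.095 + 2.588 + 0.817 + 0.83 + 2.803) / 8
R_bar = 18.439 / 8 = 2.304875
sigma_hat = R_bar / d2 = 2.304875 / 2.326 = 0.9909

0.9909


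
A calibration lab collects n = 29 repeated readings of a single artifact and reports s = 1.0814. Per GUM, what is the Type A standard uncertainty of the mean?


u_A = s / sqrt(n)
u_A = 1.0814 / sqrt(29)
u_A = 1.0814 / 5.3851648
u_A = 0.2008

0.2008


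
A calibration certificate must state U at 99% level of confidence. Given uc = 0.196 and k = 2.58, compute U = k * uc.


U = k * uc
U = 2.58 * 0.196
U = 0.5057

0.5057


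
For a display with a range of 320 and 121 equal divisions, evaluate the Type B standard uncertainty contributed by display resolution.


resolution = range / divisions
resolution = 320 / 121 = 2.6446281
u_res = resolution / (2*sqrt(3))
u_res = 2.6446281 / 3.4641016
u_res = 0.7634

0.7634


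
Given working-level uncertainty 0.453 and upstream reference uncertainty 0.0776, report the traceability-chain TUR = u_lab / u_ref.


TUR = u_lab / u_ref
= 0.453 / 0.0776
= 5.8376

5.8376


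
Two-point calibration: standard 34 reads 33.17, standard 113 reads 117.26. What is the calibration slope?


slope = (y2 - y1) / (x2 - x1)
= (117.26 - 33.17) / (113 - 34)
= 84.0900 / 79
= 1.0644

1.0644


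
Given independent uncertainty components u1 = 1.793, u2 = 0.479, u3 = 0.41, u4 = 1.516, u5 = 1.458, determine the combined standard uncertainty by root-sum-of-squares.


uc = sqrt(1.793^2 + 0.479^2 + 0.41^2 + 1.516^2 + 1.458^2)
uc = sqrt(8.03641)
uc = 2.8349

2.8349


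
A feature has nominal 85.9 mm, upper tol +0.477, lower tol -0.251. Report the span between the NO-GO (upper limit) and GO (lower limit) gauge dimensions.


GO = nominal - lower_tol (smallest hole = maximum material condition)
GO = 85.9 - 0.251 = 85.649
NO-GO = nominal + upper_tol (largest hole = least material condition)
NO-GO = 85.9 + 0.477 = 86.377
spread = NO-GO - GO = 86.377 - 85.649 = 0.7280

0.7280


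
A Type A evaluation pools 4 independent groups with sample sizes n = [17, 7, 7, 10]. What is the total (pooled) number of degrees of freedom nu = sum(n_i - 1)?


nu = sum_i (n_i - 1)
nu = ((17 - 1) + (7 - 1) + (7 - 1) + (10 - 1))
nu = 16 + 6 + 6 + 9
nu = 37

37


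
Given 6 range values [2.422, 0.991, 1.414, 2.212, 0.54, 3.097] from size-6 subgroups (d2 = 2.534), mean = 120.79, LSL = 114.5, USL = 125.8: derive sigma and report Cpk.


R_bar = (2.422 + 0.991 + 1.414 + 2.212 + 0.54 + 3.097) / 6 = 1.7793333
sigma = R_bar / d2 = 1.7793333 / 2.534 = 0.70218362
Cp = (USL - LSL)/(6*sigma) = (125.8 - 114.5)/(6*0.70218362) = 2.6821
Cpu = (125.8 - 120.79)/(3*0.70218362) = 2.3783
Cpl = (120.79 - 114.5)/(3*0.70218362) = 2.9859
Cpk = min(Cpu, Cpl) = 2.3783

2.3783


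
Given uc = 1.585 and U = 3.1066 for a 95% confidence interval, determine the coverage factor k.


k = U / uc
k = 3.1066 / 1.585
k = 1.96

1.96


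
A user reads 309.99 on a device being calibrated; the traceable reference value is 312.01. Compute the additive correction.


Correction = standard - reading
= 312.01 - 309.99
= 2.0200

2.0200


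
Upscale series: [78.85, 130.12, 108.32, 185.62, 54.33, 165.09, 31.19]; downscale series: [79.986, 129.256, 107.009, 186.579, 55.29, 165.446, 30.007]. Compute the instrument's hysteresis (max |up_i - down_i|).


|78.85 - 79.986| = 1.1360
|130.12 - 129.256| = 0.8640
|108.32 - 107.009| = 1.3110
|185.62 - 186.579| = 0.9590
|54.33 - 55.29| = 0.9600
|165.09 - 165.446| = 0.3560
|31.19 - 30.007| = 1.1830
hysteresis = max(diffs) = 1.3110

1.3110


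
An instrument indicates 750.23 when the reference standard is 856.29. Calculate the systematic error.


Systematic error = measured - true
= 750.23 - 856.29
= -106.0600

-106.0600


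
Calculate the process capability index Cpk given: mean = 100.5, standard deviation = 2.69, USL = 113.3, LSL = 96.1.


Cpu = (USL - mean) / (3*sigma) = (113.3 - 100.5) / (3*2.69) = 1.5861
Cpl = (mean - LSL) / (3*sigma) = (100.5 - 96.1) / (3*2.69) = 0.5452
Cpk = min(Cpu, Cpl) = 0.5452

0.5452


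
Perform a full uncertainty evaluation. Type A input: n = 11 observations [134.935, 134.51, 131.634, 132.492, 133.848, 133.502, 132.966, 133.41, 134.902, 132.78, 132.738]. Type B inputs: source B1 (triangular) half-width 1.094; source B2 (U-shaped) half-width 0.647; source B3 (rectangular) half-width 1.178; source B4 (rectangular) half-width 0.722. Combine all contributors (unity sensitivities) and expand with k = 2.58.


mean = (134.935 + 134.51 + 131.634 + 132.492 + 133.848 + 133.502 + 132.966 + 133.41 + 134.902 + 132.78 + 132.738) / 11 = 133.4288182
s = sqrt(sum((x - mean)^2)/(n-1)) = 1.0488385
u_A = s / sqrt(n) = 1.0488385 / sqrt(11) = 0.31623671
u_B1 = 1.094 / sqrt(6) = 0.44662363
u_B2 = 0.647 / sqrt(2) = 0.45749809
u_B3 = 1.178 / sqrt(3) = 0.68011862
u_B4 = 0.722 / sqrt(3) = 0.41684689
uc = sqrt(0.31623671^2 + 0.44662363^2 + 0.45749809^2 + 0.68011862^2 + 0.41684689^2) = 1.070096
U = k * uc = 2.58 * 1.070096
U = 2.7608

2.7608


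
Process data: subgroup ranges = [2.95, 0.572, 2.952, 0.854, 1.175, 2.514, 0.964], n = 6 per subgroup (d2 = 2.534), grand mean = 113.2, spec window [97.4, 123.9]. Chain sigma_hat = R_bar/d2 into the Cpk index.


R_bar = (2.95 + 0.572 + 2.952 + 0.854 + 1.175 + 2.514 + 0.964) / 7 = 1.7115714
sigma = R_bar / d2 = 1.7115714 / 2.534 = 0.67544254
Cp = (USL - LSL)/(6*sigma) = (123.9 - 97.4)/(6*0.67544254) = 6.5389
Cpu = (123.9 - 113.2)/(3*0.67544254) = 5.2805
Cpl = (113.2 - 97.4)/(3*0.67544254) = 7.7974
Cpk = min(Cpu, Cpl) = 5.2805

5.2805


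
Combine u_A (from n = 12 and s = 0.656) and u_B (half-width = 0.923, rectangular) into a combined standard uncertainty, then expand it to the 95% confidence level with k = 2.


u_A = s / sqrt(n) = 0.656 / sqrt(12) = 0.18937089
u_B = half_width / sqrt(3) = 0.923 / sqrt(3) = 0.5328943
uc = sqrt(u_A^2 + u_B^2) = sqrt(0.18937089^2 + 0.5328943^2) = 0.56554193
U = k * uc = 2 * 0.56554193
U = 1.1311

1.1311


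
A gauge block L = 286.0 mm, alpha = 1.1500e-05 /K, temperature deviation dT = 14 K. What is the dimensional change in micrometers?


dL = L * alpha * dT
= 286.0 * 1.1500e-05 * 14
= 0.0460460 mm
dL_um = 0.0460460 * 1000 = 46.0460 um

46.0460


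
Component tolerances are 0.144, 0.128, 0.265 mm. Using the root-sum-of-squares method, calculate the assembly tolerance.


RSS = sqrt(0.144^2 + 0.128^2 + 0.265^2)
= sqrt(0.107345)
= 0.3276

0.3276


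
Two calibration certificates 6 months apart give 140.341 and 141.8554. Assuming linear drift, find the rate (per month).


rate = (v2 - v1) / months
= (141.8554 - 140.341) / 6
= 1.5144 / 6
= 0.2524

0.2524


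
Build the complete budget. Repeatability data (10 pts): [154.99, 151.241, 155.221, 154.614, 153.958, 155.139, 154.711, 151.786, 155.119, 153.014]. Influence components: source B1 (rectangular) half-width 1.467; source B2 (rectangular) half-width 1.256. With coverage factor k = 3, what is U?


mean = (154.99 + 151.241 + 155.221 + 154.614 + 153.958 + 155.139 + 154.711 + 151.786 + 155.119 + 153.014) / 10 = 153.9793
s = sqrt(sum((x - mean)^2)/(n-1)) = 1.4676698
u_A = s / sqrt(n) = 1.4676698 / sqrt(10) = 0.46411794
u_B1 = 1.467 / sqrt(3) = 0.84697284
u_B2 = 1.256 / sqrt(3) = 0.72515194
uc = sqrt(0.46411794^2 + 0.84697284^2 + 0.72515194^2) = 1.2077308
U = k * uc = 3 * 1.2077308
U = 3.6232

3.6232


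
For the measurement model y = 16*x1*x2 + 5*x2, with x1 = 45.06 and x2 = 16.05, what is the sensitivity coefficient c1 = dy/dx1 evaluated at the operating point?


y = 16*x1*x2 + 5*x2
dy/dx1 = 16*x2
Evaluate at x2 = 16.05: c1 = 16 * 16.05
c1 = 256.8000

256.8000


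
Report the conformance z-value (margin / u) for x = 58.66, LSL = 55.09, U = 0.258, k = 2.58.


u = U / k = 0.258 / 2.58 = 0.1
margin = |LSL - x| = |55.09 - 58.66| = 3.57
z = margin / u = 3.57 / 0.1
z = 35.7000

35.7000


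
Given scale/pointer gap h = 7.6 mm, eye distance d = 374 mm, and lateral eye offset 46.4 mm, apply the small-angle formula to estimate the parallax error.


error = h * offset / d
= 7.6 * 46.4 / 374
= 0.9429

0.9429


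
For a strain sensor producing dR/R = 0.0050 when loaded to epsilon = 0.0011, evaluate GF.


GF = (dR/R) / epsilon
= 0.0050 / 0.0011
= 4.5455

4.5455


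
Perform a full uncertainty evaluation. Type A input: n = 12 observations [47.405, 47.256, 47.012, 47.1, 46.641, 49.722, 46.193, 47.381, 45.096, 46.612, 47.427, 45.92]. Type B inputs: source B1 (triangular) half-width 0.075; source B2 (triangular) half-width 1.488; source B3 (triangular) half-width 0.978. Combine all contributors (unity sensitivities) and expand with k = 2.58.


mean = (47.405 + 47.256 + 47.012 + 47.1 + 46.641 + 49.722 + 46.193 + 47.381 + 45.096 + 46.612 + 47.427 + 45.92) / 12 = 46.98041667
s = sqrt(sum((x - mean)^2)/(n-1)) = 1.1157617
u_A = s / sqrt(n) = 1.1157617 / sqrt(12) = 0.32209266
u_B1 = 0.075 / sqrt(6) = 0.030618622
u_B2 = 1.488 / sqrt(6) = 0.60747346
u_B3 = 0.978 / sqrt(6) = 0.39926683
uc = sqrt(0.32209266^2 + 0.030618622^2 + 0.60747346^2 + 0.39926683^2) = 0.79568787
U = k * uc = 2.58 * 0.79568787
U = 2.0529

2.0529


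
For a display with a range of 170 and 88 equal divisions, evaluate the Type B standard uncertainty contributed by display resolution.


resolution = range / divisions
resolution = 170 / 88 = 1.9318182
u_res = resolution / (2*sqrt(3))
u_res = 1.9318182 / 3.4641016
u_res = 0.5577

0.5577


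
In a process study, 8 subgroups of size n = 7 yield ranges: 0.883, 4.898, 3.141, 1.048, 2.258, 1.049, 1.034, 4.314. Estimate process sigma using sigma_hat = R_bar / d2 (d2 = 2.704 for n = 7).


R_bar = (0.883 + 4.898 + 3.141 + 1.048 + 2.258 + 1.049 + 1.034 + 4.314) / 8
R_bar = 18.625 / 8 = 2.328125
sigma_hat = R_bar / d2 = 2.328125 / 2.704 = 0.8610

0.8610


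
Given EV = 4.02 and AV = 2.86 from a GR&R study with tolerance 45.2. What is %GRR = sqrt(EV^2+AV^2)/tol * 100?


GRR = sqrt(EV^2 + AV^2) = sqrt(4.02^2 + 2.86^2) = 4.9335586
%GRR = GRR / tol * 100 = 4.9335586 / 45.2 * 100
%GRR = 10.9150

10.9150


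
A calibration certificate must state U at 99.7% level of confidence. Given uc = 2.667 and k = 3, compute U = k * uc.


U = k * uc
U = 3 * 2.667
U = 8.0010

8.0010
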